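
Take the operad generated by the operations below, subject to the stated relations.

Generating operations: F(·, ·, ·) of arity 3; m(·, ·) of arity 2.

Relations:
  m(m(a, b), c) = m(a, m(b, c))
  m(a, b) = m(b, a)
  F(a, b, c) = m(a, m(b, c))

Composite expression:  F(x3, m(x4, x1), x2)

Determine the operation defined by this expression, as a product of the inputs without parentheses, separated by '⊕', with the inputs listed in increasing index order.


x1 ⊕ x2 ⊕ x3 ⊕ x4


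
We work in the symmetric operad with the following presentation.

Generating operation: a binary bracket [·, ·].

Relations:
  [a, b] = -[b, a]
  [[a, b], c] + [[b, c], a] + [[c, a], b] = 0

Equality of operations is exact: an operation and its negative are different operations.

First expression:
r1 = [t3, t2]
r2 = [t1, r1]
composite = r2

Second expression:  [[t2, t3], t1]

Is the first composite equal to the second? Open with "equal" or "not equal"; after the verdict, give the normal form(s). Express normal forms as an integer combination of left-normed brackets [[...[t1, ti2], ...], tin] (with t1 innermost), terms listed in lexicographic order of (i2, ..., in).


equal; both compose to -[[t1, t2], t3] + [[t1, t3], t2]


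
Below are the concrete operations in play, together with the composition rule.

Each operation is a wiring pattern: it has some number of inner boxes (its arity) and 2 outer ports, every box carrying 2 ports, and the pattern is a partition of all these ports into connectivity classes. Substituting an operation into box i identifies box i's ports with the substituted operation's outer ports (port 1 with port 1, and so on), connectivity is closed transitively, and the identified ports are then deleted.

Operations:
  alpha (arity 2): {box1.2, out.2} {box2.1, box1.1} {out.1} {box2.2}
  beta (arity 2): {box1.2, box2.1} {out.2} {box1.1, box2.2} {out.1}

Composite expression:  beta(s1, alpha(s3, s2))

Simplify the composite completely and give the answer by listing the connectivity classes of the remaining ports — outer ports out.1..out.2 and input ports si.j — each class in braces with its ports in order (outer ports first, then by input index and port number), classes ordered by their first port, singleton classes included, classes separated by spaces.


{out.1} {out.2} {s1.1, s3.2} {s1.2} {s2.1, s3.1} {s2.2}

After gluing at beta, chains via deleted ports link the s-ports.
after alpha, the pattern on (s3, s2) reads {out.1} {out.2, s3.2} {s2.1, s3.1} {s2.2} (out.j = its outer ports)
after beta, the pattern on (s1, s3, s2) reads {out.1} {out.2} {s1.1, s3.2} {s1.2} {s2.1, s3.1} {s2.2} (out.j = its outer ports)


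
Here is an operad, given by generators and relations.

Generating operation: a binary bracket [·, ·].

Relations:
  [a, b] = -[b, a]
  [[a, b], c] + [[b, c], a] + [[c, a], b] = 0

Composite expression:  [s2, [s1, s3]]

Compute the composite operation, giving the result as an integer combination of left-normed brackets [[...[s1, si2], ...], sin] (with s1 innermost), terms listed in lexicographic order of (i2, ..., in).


-[[s1, s3], s2]


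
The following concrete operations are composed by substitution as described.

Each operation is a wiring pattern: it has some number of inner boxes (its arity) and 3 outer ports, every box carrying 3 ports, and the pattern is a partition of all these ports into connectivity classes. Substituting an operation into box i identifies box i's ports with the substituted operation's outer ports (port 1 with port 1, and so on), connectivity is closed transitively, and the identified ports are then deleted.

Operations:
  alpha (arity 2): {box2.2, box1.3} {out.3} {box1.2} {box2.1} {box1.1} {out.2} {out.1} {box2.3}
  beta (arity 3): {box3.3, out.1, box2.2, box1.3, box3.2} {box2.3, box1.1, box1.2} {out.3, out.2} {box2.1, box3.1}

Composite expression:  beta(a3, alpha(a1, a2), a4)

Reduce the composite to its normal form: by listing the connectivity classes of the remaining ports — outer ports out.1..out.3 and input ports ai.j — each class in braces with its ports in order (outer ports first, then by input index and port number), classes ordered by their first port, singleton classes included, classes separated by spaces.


After gluing at beta, chains via deleted ports link the a-ports.
composing alpha on (a1, a2), with out.j its own outer ports: {out.1} {out.2} {out.3} {a1.1} {a1.2} {a1.3, a2.2} {a2.1} {a2.3}
composing beta on (a3, a1, a2, a4), with out.j its own outer ports: {out.1, a3.3, a4.2, a4.3} {out.2, out.3} {a1.1} {a1.2} {a1.3, a2.2} {a2.1} {a2.3} {a3.1, a3.2} {a4.1}

{out.1, a3.3, a4.2, a4.3} {out.2, out.3} {a1.1} {a1.2} {a1.3, a2.2} {a2.1} {a2.3} {a3.1, a3.2} {a4.1}


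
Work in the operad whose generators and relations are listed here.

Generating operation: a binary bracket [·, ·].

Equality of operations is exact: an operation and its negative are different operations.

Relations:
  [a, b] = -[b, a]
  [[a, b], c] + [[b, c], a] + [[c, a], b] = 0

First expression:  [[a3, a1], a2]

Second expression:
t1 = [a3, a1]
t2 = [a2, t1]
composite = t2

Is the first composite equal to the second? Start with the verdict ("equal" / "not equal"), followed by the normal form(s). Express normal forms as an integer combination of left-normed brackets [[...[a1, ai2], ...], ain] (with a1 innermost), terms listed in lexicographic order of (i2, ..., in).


The first expression reduces to -[[a1, a3], a2]
The second expression reduces to [[a1, a3], a2]
The forms do not match — not equal.

not equal; the first gives -[[a1, a3], a2] and the second [[a1, a3], a2]


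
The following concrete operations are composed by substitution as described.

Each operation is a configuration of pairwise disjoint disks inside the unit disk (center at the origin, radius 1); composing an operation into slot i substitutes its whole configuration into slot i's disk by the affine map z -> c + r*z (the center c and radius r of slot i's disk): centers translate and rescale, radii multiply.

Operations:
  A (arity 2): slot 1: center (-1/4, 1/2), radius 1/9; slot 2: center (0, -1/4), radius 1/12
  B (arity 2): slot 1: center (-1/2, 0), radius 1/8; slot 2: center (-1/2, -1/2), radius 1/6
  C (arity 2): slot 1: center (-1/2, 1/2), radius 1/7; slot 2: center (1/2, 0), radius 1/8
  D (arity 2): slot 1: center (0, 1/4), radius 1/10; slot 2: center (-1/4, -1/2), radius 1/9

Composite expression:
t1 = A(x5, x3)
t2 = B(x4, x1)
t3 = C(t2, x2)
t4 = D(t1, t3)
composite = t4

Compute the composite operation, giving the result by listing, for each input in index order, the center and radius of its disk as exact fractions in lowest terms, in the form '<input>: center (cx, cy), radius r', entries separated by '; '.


x1: center (-79/252, -19/42), radius 1/378; x2: center (-7/36, -1/2), radius 1/72; x3: center (0, 9/40), radius 1/120; x4: center (-79/252, -4/9), radius 1/504; x5: center (-1/40, 3/10), radius 1/90

Each x-disk chains the slot maps above it in D; radii multiply.
for x5, the 2-step affine chain lands on center (-1/40, 3/10), radius 1/90
for x3, the 2-step affine chain lands on center (0, 9/40), radius 1/120
for x4, the 3-step affine chain lands on center (-79/252, -4/9), radius 1/504
for x1, the 3-step affine chain lands on center (-79/252, -19/42), radius 1/378
for x2, the 2-step affine chain lands on center (-7/36, -1/2), radius 1/72


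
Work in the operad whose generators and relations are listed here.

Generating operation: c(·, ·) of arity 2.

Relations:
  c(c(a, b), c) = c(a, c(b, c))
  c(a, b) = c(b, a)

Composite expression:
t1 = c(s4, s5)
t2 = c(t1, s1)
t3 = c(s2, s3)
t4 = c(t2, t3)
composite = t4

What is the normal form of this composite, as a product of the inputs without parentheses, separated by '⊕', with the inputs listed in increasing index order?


s1 ⊕ s2 ⊕ s3 ⊕ s4 ⊕ s5

Both nesting and order wash out for c; what remains is which s's occur.
c(s4, s5) linearizes to s4 ⊕ s5
c(c(s4, s5), s1) linearizes to s4 ⊕ s5 ⊕ s1
c(s2, s3) linearizes to s2 ⊕ s3
c(c(c(s4, s5), s1), c(s2, s3)) linearizes to s4 ⊕ s5 ⊕ s1 ⊕ s2 ⊕ s3
the factors in increasing index order: s1 ⊕ s2 ⊕ s3 ⊕ s4 ⊕ s5


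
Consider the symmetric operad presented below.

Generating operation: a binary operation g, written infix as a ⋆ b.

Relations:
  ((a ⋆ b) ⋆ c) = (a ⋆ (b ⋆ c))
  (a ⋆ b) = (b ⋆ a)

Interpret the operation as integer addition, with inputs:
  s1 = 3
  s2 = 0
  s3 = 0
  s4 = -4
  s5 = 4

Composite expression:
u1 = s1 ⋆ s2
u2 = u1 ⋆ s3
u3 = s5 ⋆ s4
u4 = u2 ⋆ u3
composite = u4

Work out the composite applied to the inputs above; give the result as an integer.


3

(s1 ⋆ s2) = 3
((s1 ⋆ s2) ⋆ s3) = 3
(s5 ⋆ s4) = 0
(((s1 ⋆ s2) ⋆ s3) ⋆ (s5 ⋆ s4)) = 3


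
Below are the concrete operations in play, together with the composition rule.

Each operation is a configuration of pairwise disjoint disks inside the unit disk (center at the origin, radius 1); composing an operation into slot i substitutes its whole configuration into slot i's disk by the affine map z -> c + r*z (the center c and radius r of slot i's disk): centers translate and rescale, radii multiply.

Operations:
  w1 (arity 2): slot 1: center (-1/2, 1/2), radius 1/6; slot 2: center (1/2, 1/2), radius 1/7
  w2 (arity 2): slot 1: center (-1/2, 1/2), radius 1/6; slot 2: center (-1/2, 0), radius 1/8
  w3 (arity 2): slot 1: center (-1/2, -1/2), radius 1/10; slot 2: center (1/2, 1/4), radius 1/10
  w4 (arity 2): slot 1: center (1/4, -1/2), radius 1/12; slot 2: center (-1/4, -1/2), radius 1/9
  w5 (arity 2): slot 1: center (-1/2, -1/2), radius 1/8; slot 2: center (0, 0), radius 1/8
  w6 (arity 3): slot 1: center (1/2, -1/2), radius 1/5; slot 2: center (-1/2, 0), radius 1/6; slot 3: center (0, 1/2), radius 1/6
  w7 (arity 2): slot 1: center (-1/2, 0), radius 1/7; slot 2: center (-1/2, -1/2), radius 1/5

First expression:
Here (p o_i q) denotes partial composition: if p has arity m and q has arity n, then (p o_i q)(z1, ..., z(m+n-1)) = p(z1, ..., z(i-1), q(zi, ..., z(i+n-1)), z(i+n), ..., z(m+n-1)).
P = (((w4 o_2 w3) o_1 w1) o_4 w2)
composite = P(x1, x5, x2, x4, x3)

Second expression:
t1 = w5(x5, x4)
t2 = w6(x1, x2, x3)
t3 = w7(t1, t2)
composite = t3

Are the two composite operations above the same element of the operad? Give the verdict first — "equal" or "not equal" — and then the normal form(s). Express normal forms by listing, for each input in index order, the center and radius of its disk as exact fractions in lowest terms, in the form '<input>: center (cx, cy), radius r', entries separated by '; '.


not equal: they reduce to x1: center (5/24, -11/24), radius 1/72; x2: center (-11/36, -5/9), radius 1/90; x3: center (-1/5, -17/36), radius 1/720; x4: center (-1/5, -7/15), radius 1/540; x5: center (7/24, -11/24), radius 1/84 and x1: center (-2/5, -3/5), radius 1/25; x2: center (-3/5, -1/2), radius 1/30; x3: center (-1/2, -2/5), radius 1/30; x4: center (-1/2, 0), radius 1/56; x5: center (-4/7, -1/14), radius 1/56

The first expression, normalized: x1: center (5/24, -11/24), radius 1/72; x2: center (-11/36, -5/9), radius 1/90; x3: center (-1/5, -17/36), radius 1/720; x4: center (-1/5, -7/15), radius 1/540; x5: center (7/24, -11/24), radius 1/84
The second expression, normalized: x1: center (-2/5, -3/5), radius 1/25; x2: center (-3/5, -1/2), radius 1/30; x3: center (-1/2, -2/5), radius 1/30; x4: center (-1/2, 0), radius 1/56; x5: center (-4/7, -1/14), radius 1/56
The forms do not match — not equal.


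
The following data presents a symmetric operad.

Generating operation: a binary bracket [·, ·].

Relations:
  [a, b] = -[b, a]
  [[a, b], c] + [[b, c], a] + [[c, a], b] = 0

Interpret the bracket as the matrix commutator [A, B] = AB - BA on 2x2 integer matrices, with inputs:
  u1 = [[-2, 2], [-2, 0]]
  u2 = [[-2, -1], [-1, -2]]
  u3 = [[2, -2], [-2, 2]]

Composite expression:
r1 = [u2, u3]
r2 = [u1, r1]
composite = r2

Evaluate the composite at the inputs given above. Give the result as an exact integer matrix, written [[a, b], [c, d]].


[[0, 0], [0, 0]]

[u2, u3] = [[0, 0], [0, 0]]
[u1, [u2, u3]] = [[0, 0], [0, 0]]


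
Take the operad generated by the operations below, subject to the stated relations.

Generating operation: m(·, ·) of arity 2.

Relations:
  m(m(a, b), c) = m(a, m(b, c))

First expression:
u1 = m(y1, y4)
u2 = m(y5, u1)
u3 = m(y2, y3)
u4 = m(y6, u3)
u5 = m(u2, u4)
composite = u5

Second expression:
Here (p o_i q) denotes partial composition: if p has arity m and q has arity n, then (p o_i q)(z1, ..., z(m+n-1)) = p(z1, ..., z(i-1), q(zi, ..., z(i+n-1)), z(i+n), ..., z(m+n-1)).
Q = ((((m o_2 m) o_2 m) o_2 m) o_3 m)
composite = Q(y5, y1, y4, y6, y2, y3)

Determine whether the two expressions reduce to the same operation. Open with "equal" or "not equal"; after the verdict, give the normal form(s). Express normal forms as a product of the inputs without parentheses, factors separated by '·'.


Normal form of the first expression: y5 · y1 · y4 · y6 · y2 · y3
Normal form of the second expression: y5 · y1 · y4 · y6 · y2 · y3
Identical normal forms: equal.

equal — both sides give y5 · y1 · y4 · y6 · y2 · y3


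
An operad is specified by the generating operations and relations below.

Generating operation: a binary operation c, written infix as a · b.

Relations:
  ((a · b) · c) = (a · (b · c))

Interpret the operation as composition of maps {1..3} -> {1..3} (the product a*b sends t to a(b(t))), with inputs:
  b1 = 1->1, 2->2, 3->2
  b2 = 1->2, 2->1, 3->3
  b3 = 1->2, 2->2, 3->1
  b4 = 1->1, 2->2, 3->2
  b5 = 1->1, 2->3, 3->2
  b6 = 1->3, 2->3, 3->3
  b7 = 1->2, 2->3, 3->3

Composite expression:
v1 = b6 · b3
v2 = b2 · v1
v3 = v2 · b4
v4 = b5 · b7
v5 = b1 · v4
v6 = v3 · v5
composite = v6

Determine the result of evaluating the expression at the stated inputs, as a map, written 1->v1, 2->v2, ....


1->3, 2->3, 3->3

(b6 · b3) = 1->3, 2->3, 3->3
(b2 · (b6 · b3)) = 1->3, 2->3, 3->3
((b2 · (b6 · b3)) · b4) = 1->3, 2->3, 3->3
(b5 · b7) = 1->3, 2->2, 3->2
(b1 · (b5 · b7)) = 1->2, 2->2, 3->2
(((b2 · (b6 · b3)) · b4) · (b1 · (b5 · b7))) = 1->3, 2->3, 3->3


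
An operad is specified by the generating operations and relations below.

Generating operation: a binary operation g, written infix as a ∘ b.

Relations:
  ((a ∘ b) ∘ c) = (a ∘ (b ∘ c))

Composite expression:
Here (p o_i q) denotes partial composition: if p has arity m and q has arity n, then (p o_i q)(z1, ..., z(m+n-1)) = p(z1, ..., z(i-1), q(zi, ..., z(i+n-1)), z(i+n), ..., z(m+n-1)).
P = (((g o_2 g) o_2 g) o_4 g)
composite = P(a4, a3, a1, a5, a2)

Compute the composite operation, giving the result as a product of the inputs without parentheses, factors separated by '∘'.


a4 ∘ a3 ∘ a1 ∘ a5 ∘ a2

The g-tree's shape is irrelevant; the a-reading-order decides.
(a3 ∘ a1) unparenthesizes to a3 ∘ a1
(a5 ∘ a2) unparenthesizes to a5 ∘ a2
((a3 ∘ a1) ∘ (a5 ∘ a2)) unparenthesizes to a3 ∘ a1 ∘ a5 ∘ a2
(a4 ∘ ((a3 ∘ a1) ∘ (a5 ∘ a2))) unparenthesizes to a4 ∘ a3 ∘ a1 ∘ a5 ∘ a2


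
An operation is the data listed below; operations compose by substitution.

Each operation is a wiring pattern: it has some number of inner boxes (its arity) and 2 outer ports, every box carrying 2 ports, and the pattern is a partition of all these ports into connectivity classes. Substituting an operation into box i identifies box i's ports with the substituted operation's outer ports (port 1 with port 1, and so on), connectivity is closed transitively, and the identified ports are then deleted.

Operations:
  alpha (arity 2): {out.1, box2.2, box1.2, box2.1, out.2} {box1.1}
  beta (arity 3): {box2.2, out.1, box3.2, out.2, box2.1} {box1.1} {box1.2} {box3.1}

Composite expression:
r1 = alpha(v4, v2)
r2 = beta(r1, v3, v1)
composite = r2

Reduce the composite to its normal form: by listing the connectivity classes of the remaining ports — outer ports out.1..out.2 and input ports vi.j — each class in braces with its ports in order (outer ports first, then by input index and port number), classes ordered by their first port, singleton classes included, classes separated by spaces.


{out.1, out.2, v1.2, v3.1, v3.2} {v1.1} {v2.1, v2.2, v4.2} {v4.1}

Connectivity passes through glued beta-boundaries; trace each wire chain.
alpha over (v4, v2) gives {out.1, out.2, v2.1, v2.2, v4.2} {v4.1}, out.j being that stage's outer ports
beta over (v4, v2, v3, v1) gives {out.1, out.2, v1.2, v3.1, v3.2} {v1.1} {v2.1, v2.2, v4.2} {v4.1}, out.j being that stage's outer ports


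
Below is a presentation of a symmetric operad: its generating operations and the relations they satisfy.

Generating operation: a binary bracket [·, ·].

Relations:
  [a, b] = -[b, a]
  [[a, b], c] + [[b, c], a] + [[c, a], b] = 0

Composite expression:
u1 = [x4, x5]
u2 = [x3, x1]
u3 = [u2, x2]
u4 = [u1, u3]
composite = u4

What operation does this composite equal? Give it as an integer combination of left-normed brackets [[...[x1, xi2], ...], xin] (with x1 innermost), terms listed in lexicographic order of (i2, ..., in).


[[[[x1, x3], x2], x4], x5] - [[[[x1, x3], x2], x5], x4]

A multilinear Lie element is pinned by x1-initial words (x1 innermost).
Composite bracket: [[x4, x5], [[x3, x1], x2]]
Expanding via [a, b] = ab - ba: 16 signed words (2^4 = 16).
Only words starting with x1 matter:
  sign of x1x3x2x4x5 is +1, so it contributes +[[[[x1, x3], x2], x4], x5]
  sign of x1x3x2x5x4 is -1, so it contributes -[[[[x1, x3], x2], x5], x4]


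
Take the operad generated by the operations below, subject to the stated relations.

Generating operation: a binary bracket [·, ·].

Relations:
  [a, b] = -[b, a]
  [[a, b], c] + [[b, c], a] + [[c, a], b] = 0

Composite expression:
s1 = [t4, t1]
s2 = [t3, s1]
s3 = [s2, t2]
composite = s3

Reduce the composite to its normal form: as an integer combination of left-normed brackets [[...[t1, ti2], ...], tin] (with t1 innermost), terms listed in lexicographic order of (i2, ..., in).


[[[t1, t4], t3], t2]

Expand each bracket as ab - ba; the t1-initial words give the coefficients.
Composite bracket: [[t3, [t4, t1]], t2]
Applying ab - ba throughout gives 8 signed words (2^3 = 8).
Collect the words opening with t1:
  t1t4t3t2 appears with sign +1, giving the term +[[[t1, t4], t3], t2]


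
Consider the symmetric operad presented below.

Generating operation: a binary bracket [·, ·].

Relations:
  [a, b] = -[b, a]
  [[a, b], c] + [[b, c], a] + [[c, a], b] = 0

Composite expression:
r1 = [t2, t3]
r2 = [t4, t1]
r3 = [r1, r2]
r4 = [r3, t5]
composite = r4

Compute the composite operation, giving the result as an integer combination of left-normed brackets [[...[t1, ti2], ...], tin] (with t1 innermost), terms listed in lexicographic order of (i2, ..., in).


[[[[t1, t4], t2], t3], t5] - [[[[t1, t4], t3], t2], t5]

A multilinear Lie element is pinned by t1-initial words (t1 innermost).
Composite bracket: [[[t2, t3], [t4, t1]], t5]
Applying ab - ba throughout gives 16 signed words (2^4 = 16).
Coefficients come from the t1-initial words:
  from t1t4t2t3t5, sign +1: term +[[[[t1, t4], t2], t3], t5]
  from t1t4t3t2t5, sign -1: term -[[[[t1, t4], t3], t2], t5]


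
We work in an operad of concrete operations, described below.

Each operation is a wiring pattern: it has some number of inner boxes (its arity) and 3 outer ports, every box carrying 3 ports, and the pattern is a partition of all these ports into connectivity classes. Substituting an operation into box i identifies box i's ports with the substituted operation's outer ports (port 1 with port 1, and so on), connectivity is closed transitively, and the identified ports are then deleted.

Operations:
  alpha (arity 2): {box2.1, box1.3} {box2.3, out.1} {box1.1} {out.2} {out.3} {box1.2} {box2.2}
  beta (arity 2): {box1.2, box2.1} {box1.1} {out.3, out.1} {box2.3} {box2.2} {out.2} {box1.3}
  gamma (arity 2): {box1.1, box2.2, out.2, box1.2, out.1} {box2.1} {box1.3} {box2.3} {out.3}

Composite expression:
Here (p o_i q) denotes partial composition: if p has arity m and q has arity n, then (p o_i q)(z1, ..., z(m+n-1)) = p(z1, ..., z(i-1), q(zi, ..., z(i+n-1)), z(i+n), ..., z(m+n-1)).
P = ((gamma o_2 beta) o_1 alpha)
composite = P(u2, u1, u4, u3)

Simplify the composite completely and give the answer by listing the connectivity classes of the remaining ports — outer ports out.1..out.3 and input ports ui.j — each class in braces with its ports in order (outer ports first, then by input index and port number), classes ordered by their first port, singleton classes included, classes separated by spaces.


Treat the ports identified at gamma as solder joints: merge, then drop.
composing alpha on (u2, u1), with out.j its own outer ports: {out.1, u1.3} {out.2} {out.3} {u1.1, u2.3} {u1.2} {u2.1} {u2.2}
composing beta on (u4, u3), with out.j its own outer ports: {out.1, out.3} {out.2} {u3.1, u4.2} {u3.2} {u3.3} {u4.1} {u4.3}
composing gamma on (u2, u1, u4, u3), with out.j its own outer ports: {out.1, out.2, u1.3} {out.3} {u1.1, u2.3} {u1.2} {u2.1} {u2.2} {u3.1, u4.2} {u3.2} {u3.3} {u4.1} {u4.3}

{out.1, out.2, u1.3} {out.3} {u1.1, u2.3} {u1.2} {u2.1} {u2.2} {u3.1, u4.2} {u3.2} {u3.3} {u4.1} {u4.3}


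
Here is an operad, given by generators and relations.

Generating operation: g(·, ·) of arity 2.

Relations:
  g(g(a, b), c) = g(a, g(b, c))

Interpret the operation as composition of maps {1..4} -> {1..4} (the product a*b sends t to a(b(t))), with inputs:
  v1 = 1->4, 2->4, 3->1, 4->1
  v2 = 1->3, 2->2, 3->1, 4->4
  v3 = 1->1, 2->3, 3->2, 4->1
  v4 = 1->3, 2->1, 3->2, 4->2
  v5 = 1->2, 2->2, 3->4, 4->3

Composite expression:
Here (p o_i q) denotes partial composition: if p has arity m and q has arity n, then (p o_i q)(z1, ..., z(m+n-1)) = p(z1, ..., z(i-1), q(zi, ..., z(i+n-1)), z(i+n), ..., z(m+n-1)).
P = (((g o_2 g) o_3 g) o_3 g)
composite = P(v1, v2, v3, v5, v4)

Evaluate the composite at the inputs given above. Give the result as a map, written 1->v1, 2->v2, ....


g(v3, v5) = 1->3, 2->3, 3->1, 4->2
g(g(v3, v5), v4) = 1->1, 2->3, 3->3, 4->3
g(v2, g(g(v3, v5), v4)) = 1->3, 2->1, 3->1, 4->1
g(v1, g(v2, g(g(v3, v5), v4))) = 1->1, 2->4, 3->4, 4->4

1->1, 2->4, 3->4, 4->4


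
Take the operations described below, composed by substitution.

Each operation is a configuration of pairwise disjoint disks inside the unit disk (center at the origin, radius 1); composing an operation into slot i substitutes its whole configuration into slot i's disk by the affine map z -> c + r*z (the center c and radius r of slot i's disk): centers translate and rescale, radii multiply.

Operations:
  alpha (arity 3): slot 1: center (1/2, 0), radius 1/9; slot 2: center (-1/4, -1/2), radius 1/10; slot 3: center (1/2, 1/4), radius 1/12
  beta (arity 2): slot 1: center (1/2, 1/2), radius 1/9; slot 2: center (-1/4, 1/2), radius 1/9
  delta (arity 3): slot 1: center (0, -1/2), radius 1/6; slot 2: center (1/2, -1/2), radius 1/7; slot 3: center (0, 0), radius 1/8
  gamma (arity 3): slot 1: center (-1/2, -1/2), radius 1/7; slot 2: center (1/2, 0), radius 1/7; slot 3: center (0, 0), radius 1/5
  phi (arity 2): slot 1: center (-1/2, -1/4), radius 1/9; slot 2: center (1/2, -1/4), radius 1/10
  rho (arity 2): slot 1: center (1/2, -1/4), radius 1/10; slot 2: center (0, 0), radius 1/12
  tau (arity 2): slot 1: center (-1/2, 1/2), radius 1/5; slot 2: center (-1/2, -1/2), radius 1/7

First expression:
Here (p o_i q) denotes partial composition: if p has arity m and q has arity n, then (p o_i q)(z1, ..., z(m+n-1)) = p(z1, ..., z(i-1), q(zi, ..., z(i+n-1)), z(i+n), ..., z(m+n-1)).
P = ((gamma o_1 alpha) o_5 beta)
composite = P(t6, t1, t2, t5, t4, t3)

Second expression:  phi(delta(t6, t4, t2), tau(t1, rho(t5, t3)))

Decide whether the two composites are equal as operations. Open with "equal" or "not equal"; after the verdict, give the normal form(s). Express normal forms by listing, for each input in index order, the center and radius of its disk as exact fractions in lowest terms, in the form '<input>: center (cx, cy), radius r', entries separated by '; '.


Reducing the first expression gives t1: center (-15/28, -4/7), radius 1/70; t2: center (-3/7, -13/28), radius 1/84; t3: center (-1/20, 1/10), radius 1/45; t4: center (1/10, 1/10), radius 1/45; t5: center (1/2, 0), radius 1/7; t6: center (-3/7, -1/2), radius 1/63
Reducing the second expression gives t1: center (9/20, -1/5), radius 1/50; t2: center (-1/2, -1/4), radius 1/72; t3: center (9/20, -3/10), radius 1/840; t4: center (-4/9, -11/36), radius 1/63; t5: center (16/35, -17/56), radius 1/700; t6: center (-1/2, -11/36), radius 1/54
Distinct normal forms: not equal.

not equal — first t1: center (-15/28, -4/7), radius 1/70; t2: center (-3/7, -13/28), radius 1/84; t3: center (-1/20, 1/10), radius 1/45; t4: center (1/10, 1/10), radius 1/45; t5: center (1/2, 0), radius 1/7; t6: center (-3/7, -1/2), radius 1/63, second t1: center (9/20, -1/5), radius 1/50; t2: center (-1/2, -1/4), radius 1/72; t3: center (9/20, -3/10), radius 1/840; t4: center (-4/9, -11/36), radius 1/63; t5: center (16/35, -17/56), radius 1/700; t6: center (-1/2, -11/36), radius 1/54


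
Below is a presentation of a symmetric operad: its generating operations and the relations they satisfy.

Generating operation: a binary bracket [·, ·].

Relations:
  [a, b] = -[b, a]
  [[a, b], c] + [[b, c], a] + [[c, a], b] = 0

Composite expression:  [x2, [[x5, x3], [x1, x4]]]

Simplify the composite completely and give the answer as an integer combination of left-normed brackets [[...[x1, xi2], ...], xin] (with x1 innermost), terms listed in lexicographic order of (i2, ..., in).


-[[[[x1, x4], x3], x5], x2] + [[[[x1, x4], x5], x3], x2]

A multilinear Lie element is pinned by x1-initial words (x1 innermost).
Composite bracket: [x2, [[x5, x3], [x1, x4]]]
Expanding via [a, b] = ab - ba: 16 signed words (2^4 = 16).
Keep just the words that open with x1:
  x1x4x3x5x2 (sign -1) contributes -[[[[x1, x4], x3], x5], x2]
  x1x4x5x3x2 (sign +1) contributes +[[[[x1, x4], x5], x3], x2]


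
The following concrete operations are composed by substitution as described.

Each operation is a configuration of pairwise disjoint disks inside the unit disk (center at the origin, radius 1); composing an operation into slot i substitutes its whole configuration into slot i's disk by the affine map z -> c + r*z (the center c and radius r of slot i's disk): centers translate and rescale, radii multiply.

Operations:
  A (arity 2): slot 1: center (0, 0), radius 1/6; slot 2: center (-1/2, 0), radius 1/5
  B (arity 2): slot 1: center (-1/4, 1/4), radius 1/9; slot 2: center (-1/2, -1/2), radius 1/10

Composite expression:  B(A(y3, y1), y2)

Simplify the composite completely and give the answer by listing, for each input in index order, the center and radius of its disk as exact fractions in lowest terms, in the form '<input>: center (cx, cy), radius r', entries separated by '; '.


y1: center (-11/36, 1/4), radius 1/45; y2: center (-1/2, -1/2), radius 1/10; y3: center (-1/4, 1/4), radius 1/54


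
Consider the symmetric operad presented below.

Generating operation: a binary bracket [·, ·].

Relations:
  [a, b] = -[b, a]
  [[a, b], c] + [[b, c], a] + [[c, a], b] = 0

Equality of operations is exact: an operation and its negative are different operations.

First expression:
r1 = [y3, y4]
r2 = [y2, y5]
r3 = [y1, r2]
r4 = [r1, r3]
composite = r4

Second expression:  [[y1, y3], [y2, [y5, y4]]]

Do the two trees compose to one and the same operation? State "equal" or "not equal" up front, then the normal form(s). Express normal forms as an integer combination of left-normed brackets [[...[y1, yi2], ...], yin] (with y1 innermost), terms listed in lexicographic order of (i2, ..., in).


The first expression, normalized: -[[[[y1, y2], y5], y3], y4] + [[[[y1, y2], y5], y4], y3] + [[[[y1, y5], y2], y3], y4] - [[[[y1, y5], y2], y4], y3]
The second expression, normalized: -[[[[y1, y3], y2], y4], y5] + [[[[y1, y3], y2], y5], y4] + [[[[y1, y3], y4], y5], y2] - [[[[y1, y3], y5], y4], y2]
No match — not equal.

not equal: they reduce to -[[[[y1, y2], y5], y3], y4] + [[[[y1, y2], y5], y4], y3] + [[[[y1, y5], y2], y3], y4] - [[[[y1, y5], y2], y4], y3] and -[[[[y1, y3], y2], y4], y5] + [[[[y1, y3], y2], y5], y4] + [[[[y1, y3], y4], y5], y2] - [[[[y1, y3], y5], y4], y2]


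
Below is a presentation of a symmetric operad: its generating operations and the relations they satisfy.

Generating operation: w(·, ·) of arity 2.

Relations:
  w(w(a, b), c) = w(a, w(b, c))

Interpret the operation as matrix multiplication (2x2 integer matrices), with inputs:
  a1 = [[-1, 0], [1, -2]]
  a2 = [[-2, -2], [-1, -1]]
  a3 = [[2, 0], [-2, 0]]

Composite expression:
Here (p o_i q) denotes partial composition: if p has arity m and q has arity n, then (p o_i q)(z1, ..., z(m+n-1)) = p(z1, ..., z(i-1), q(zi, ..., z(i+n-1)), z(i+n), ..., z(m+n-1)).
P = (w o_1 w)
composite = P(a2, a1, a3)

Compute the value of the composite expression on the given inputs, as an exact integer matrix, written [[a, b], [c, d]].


w(a2, a1) = [[0, 4], [0, 2]]
w(w(a2, a1), a3) = [[-8, 0], [-4, 0]]

[[-8, 0], [-4, 0]]


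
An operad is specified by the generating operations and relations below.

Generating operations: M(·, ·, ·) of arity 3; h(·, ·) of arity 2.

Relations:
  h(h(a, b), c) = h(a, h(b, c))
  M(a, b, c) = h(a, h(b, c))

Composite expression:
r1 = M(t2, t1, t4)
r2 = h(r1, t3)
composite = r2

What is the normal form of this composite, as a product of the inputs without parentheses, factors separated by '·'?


All parenthesizations of h agree; list the t-inputs left to right.
M(t2, t1, t4) linearizes to t2 · t1 · t4
h(M(t2, t1, t4), t3) linearizes to t2 · t1 · t4 · t3

t2 · t1 · t4 · t3


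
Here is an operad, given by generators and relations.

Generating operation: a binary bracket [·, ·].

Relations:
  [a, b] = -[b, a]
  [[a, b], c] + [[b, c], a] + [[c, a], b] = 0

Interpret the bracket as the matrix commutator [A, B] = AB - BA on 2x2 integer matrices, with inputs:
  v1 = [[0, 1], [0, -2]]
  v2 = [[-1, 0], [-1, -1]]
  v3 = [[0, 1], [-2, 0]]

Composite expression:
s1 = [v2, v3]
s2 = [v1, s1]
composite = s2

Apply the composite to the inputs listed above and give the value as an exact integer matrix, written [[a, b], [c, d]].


[[0, -2], [0, 0]]


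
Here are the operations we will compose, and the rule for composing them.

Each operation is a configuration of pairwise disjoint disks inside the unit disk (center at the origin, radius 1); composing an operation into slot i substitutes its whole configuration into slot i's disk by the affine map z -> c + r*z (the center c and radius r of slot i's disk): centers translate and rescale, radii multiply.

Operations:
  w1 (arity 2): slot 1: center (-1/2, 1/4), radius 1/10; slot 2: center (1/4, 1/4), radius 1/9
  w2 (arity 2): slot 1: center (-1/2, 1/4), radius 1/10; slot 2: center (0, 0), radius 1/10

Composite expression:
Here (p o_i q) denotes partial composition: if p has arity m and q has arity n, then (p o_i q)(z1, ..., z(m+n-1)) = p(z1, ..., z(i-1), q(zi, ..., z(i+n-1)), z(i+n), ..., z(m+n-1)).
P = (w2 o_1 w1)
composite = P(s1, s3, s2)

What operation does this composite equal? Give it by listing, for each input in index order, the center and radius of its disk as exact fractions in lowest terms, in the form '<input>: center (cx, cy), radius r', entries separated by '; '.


Each s-disk chains the slot maps above it in w2; radii multiply.
for s1, the 2-step affine chain lands on center (-11/20, 11/40), radius 1/100
for s3, the 2-step affine chain lands on center (-19/40, 11/40), radius 1/90
for s2, the 1-step affine chain lands on center (0, 0), radius 1/10

s1: center (-11/20, 11/40), radius 1/100; s2: center (0, 0), radius 1/10; s3: center (-19/40, 11/40), radius 1/90


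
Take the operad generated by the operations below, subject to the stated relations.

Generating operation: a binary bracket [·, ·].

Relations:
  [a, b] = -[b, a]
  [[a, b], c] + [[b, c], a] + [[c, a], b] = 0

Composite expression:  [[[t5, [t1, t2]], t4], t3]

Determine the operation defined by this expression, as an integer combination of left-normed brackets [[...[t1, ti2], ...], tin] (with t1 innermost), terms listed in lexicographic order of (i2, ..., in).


-[[[[t1, t2], t5], t4], t3]

Left-normed coefficients sit on the t1-initial expansion words.
Composite bracket: [[[t5, [t1, t2]], t4], t3]
Under [a, b] = ab - ba we get 16 signed associative words (2^4 = 16).
Words beginning with t1 determine it all:
  t1t2t5t4t3 (sign -1) contributes -[[[[t1, t2], t5], t4], t3]


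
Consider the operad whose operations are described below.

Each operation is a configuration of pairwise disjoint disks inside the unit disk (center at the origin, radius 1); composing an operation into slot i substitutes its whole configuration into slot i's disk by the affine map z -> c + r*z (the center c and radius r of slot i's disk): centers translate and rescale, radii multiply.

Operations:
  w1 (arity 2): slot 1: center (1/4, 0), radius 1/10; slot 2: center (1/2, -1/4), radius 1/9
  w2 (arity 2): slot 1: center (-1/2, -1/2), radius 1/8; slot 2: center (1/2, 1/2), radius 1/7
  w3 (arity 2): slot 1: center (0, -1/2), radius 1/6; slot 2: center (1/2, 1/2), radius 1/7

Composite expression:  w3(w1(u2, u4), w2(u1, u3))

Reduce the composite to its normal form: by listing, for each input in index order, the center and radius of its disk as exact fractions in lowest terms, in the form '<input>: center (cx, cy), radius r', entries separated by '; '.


u1: center (3/7, 3/7), radius 1/56; u2: center (1/24, -1/2), radius 1/60; u3: center (4/7, 4/7), radius 1/49; u4: center (1/12, -13/24), radius 1/54

Nesting under w3 composes maps z -> c + r*z down each u-path.
tracing u2 down its 2-map path: center (1/24, -1/2), radius 1/60
tracing u4 down its 2-map path: center (1/12, -13/24), radius 1/54
tracing u1 down its 2-map path: center (3/7, 3/7), radius 1/56
tracing u3 down its 2-map path: center (4/7, 4/7), radius 1/49


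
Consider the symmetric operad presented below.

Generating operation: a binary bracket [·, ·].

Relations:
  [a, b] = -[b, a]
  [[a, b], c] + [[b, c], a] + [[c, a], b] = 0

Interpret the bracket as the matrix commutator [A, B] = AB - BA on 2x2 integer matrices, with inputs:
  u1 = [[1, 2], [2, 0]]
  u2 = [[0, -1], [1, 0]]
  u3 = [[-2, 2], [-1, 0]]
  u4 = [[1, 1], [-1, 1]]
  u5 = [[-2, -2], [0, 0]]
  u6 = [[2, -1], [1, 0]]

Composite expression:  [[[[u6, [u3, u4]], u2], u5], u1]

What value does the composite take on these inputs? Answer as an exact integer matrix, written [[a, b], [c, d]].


[[-32, -64], [80, 32]]

[u3, u4] = [[-1, -2], [-2, 1]]
[u6, [u3, u4]] = [[4, -6], [2, -4]]
[[u6, [u3, u4]], u2] = [[-4, -8], [-8, 4]]
[[[u6, [u3, u4]], u2], u5] = [[-16, 0], [16, 16]]
[[[[u6, [u3, u4]], u2], u5], u1] = [[-32, -64], [80, 32]]


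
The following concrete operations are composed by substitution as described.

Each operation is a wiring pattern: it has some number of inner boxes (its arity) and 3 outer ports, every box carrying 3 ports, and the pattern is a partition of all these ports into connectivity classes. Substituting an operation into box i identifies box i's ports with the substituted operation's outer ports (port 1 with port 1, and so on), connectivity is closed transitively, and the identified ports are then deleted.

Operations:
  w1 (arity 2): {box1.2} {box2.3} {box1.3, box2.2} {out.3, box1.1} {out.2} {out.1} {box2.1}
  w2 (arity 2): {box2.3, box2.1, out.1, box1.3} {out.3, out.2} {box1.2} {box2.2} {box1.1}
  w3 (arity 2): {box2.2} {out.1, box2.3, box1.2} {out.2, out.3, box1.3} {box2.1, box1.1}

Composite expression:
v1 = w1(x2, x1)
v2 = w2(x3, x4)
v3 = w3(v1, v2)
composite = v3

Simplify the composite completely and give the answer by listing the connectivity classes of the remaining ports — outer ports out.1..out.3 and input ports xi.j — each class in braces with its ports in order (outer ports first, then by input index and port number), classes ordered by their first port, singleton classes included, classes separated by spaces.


Substituting into w3 glues patterns; closure does the rest.
the subtree at w1 composes to {out.1} {out.2} {out.3, x2.1} {x1.1} {x1.2, x2.3} {x1.3} {x2.2} on (x2, x1); out.j = own outer ports
the subtree at w2 composes to {out.1, x3.3, x4.1, x4.3} {out.2, out.3} {x3.1} {x3.2} {x4.2} on (x3, x4); out.j = own outer ports
the subtree at w3 composes to {out.1} {out.2, out.3, x2.1} {x1.1} {x1.2, x2.3} {x1.3} {x2.2} {x3.1} {x3.2} {x3.3, x4.1, x4.3} {x4.2} on (x2, x1, x3, x4); out.j = own outer ports

{out.1} {out.2, out.3, x2.1} {x1.1} {x1.2, x2.3} {x1.3} {x2.2} {x3.1} {x3.2} {x3.3, x4.1, x4.3} {x4.2}


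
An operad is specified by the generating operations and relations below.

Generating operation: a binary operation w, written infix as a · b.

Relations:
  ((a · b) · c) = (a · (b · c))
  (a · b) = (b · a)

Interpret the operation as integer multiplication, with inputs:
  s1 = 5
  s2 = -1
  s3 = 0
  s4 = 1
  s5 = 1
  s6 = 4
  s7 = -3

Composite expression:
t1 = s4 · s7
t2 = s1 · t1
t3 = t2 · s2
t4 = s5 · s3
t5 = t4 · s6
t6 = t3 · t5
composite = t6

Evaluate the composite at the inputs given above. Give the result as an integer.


0

(s4 · s7) = -3
(s1 · (s4 · s7)) = -15
((s1 · (s4 · s7)) · s2) = 15
(s5 · s3) = 0
((s5 · s3) · s6) = 0
(((s1 · (s4 · s7)) · s2) · ((s5 · s3) · s6)) = 0


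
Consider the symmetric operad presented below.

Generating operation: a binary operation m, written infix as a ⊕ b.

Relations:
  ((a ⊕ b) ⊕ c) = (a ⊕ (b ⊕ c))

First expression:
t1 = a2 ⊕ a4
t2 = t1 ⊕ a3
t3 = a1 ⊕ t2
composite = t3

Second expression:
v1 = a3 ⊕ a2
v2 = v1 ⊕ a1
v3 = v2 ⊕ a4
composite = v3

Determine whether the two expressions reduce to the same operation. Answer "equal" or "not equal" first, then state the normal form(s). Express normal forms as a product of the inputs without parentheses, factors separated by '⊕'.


not equal — first a1 ⊕ a2 ⊕ a4 ⊕ a3, second a3 ⊕ a2 ⊕ a1 ⊕ a4


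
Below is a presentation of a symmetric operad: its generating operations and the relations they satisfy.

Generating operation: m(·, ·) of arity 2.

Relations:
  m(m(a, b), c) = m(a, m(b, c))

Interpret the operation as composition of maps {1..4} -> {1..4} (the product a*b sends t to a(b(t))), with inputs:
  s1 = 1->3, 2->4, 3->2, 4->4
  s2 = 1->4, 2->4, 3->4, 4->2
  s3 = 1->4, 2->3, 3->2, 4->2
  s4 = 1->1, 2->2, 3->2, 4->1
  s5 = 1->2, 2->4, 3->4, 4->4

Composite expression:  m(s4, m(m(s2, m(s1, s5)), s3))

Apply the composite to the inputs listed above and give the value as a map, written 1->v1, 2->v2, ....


1->2, 2->2, 3->2, 4->2


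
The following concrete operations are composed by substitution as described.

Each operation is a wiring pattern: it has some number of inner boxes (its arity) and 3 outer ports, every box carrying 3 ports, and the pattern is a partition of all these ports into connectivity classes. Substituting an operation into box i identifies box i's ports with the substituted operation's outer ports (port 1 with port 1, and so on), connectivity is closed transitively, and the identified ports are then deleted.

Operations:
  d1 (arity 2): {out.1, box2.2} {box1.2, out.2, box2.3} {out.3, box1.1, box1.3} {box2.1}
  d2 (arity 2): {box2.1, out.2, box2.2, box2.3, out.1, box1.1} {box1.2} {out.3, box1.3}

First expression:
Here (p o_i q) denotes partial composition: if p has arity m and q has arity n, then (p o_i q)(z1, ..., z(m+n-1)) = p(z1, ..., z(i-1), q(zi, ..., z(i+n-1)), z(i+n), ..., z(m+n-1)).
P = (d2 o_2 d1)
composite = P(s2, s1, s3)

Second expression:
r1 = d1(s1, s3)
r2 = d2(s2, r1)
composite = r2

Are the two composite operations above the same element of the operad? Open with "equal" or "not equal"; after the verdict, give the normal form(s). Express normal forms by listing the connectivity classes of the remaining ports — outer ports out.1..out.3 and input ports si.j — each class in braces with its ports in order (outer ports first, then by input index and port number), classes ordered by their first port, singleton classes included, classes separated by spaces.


The first composite normalizes to {out.1, out.2, s1.1, s1.2, s1.3, s2.1, s3.2, s3.3} {out.3, s2.3} {s2.2} {s3.1}
The second composite normalizes to {out.1, out.2, s1.1, s1.2, s1.3, s2.1, s3.2, s3.3} {out.3, s2.3} {s2.2} {s3.1}
Identical normal forms: equal.

equal; the common form is {out.1, out.2, s1.1, s1.2, s1.3, s2.1, s3.2, s3.3} {out.3, s2.3} {s2.2} {s3.1}
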